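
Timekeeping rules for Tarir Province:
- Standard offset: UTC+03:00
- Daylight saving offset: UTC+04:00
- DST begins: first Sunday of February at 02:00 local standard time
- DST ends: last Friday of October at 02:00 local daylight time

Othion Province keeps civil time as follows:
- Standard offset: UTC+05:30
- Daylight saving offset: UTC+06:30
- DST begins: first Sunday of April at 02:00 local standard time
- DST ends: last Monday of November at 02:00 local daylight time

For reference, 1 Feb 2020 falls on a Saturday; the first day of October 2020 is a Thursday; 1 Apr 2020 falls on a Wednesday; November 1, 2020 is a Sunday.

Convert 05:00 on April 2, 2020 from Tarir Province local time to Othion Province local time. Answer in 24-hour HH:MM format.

06:30

1 February 2020 is a Saturday, so the first Sunday is February 2.
1 October 2020 is a Thursday, so Fridays fall on 2, 9, 16, 23, 30; the last is October 30.
Daylight saving runs 2 February – 30 October; April 2, 2020 is inside that window, so Tarir Province is at UTC+04:00.
05:00 Tarir Province − 4h = 01:00 UTC.
1 April 2020 is a Wednesday, so the first Sunday is April 5.
1 November 2020 is a Sunday, so Mondays fall on 2, 9, 16, 23, 30; the last is November 30.
At the standard offset (UTC+05:30), 01:00 UTC + 5h30m = 06:30 Othion Province standard time.
The standard-time date in Othion Province, April 2, 2020, is outside the daylight-saving period (5 April – 30 November), so Othion Province is on standard time, UTC+05:30.
01:00 UTC + 5h30m = 06:30 Othion Province.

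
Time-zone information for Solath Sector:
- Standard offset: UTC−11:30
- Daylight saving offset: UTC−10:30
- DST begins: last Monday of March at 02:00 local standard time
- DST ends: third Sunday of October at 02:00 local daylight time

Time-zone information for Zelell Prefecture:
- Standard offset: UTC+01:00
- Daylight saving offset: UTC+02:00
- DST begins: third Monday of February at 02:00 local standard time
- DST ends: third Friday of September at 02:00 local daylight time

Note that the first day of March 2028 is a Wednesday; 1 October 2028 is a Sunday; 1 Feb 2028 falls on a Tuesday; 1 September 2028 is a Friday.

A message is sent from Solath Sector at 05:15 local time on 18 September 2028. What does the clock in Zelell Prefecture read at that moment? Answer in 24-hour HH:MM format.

16:45

1 March 2028 is a Wednesday, so Mondays fall on 6, 13, 20, 27; the last is March 27.
1 October 2028 is a Sunday, so the first Sunday is October 1 and the third is October 15.
18 September 2028 lies within the daylight-saving period (27 March – 15 October), so Solath Sector is on daylight time, UTC−10:30.
05:15 Solath Sector + 10h30m = 15:45 UTC.
1 February 2028 is a Tuesday, so the first Monday is February 7 and the third is February 21.
1 September 2028 is a Friday, so the first Friday is September 1 and the third is September 15.
At the standard offset (UTC+01:00), 15:45 UTC + 1h = 16:45 Zelell Prefecture standard time.
The standard-time date in Zelell Prefecture, 18 September 2028, does not fall between 21 February and 15 September, so daylight saving is not in effect and Zelell Prefecture is at UTC+01:00.
15:45 UTC + 1h = 16:45 Zelell Prefecture.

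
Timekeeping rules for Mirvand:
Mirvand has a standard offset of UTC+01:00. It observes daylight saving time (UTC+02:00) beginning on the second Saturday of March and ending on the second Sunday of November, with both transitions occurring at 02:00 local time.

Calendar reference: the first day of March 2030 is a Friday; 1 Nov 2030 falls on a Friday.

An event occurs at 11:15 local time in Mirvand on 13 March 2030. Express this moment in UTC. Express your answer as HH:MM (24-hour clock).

1 March 2030 is a Friday, so the first Saturday is March 2 and the second is March 9.
1 November 2030 is a Friday, so the first Sunday is November 3 and the second is November 10.
13 March 2030 falls between 9 March and 10 November, so daylight saving is in effect and Mirvand is at UTC+02:00.
11:15 local − 2h = 09:15 UTC.

09:15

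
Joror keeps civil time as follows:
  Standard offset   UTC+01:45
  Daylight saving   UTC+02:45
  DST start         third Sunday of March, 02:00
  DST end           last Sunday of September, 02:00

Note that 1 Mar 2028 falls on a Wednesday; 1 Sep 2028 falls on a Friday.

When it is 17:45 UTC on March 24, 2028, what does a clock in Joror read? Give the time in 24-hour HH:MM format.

20:30

1 March 2028 is a Wednesday, so the first Sunday is March 5 and the third is March 19.
1 September 2028 is a Friday, so Sundays fall on 3, 10, 17, 24; the last is September 24.
At the standard offset (UTC+01:45), 17:45 UTC + 1h45m = 19:30 Joror standard time.
The standard-time date in Joror, March 24, 2028, falls between 19 March and 24 September, so daylight saving is in effect and Joror is at UTC+02:45.
17:45 UTC + 2h45m = 20:30 local.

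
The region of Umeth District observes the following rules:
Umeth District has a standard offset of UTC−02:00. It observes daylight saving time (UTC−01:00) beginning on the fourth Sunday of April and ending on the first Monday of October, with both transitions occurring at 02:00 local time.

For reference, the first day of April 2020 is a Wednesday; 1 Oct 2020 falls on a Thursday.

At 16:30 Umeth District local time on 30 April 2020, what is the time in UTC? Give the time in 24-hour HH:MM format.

1 April 2020 is a Wednesday, so the first Sunday is April 5 and the fourth is April 26.
1 October 2020 is a Thursday, so the first Monday is October 5.
Daylight saving runs 26 April – 5 October; 30 April 2020 is inside that window, so Umeth District is at UTC−01:00.
16:30 local + 1h = 17:30 UTC.

17:30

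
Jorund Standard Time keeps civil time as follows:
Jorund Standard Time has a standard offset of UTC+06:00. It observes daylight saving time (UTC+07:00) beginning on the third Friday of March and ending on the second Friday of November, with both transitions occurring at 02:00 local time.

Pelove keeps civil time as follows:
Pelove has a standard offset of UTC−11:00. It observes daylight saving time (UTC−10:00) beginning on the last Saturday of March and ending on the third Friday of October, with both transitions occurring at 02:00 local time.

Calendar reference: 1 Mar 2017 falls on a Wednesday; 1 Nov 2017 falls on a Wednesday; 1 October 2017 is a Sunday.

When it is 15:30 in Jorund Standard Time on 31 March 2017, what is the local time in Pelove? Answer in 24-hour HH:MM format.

22:30

1 March 2017 is a Wednesday, so the first Friday is March 3 and the third is March 17.
1 November 2017 is a Wednesday, so the first Friday is November 3 and the second is November 10.
31 March 2017 lies within the daylight-saving period (17 March – 10 November), so Jorund Standard Time is on daylight time, UTC+07:00.
15:30 Jorund Standard Time − 7h = 08:30 UTC.
1 March 2017 is a Wednesday, so Saturdays fall on 4, 11, 18, 25; the last is March 25.
1 October 2017 is a Sunday, so the first Friday is October 6 and the third is October 20.
At the standard offset (UTC−11:00), 08:30 UTC − 11h = 21:30 Pelove standard time (rolling into the previous day, 30 March 2017).
Daylight saving runs 25 March – 20 October; the standard-time date in Pelove, 30 March 2017, is inside that window, so Pelove is at UTC−10:00.
08:30 UTC − 10h = 22:30 Pelove (rolling into the previous day, 30 March 2017).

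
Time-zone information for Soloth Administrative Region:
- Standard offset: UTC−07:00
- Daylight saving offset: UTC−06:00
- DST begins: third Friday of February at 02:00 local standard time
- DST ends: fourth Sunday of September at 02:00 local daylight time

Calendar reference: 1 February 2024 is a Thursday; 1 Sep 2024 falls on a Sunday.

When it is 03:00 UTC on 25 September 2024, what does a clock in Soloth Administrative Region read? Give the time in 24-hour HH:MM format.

1 February 2024 is a Thursday, so the first Friday is February 2 and the third is February 16.
1 September 2024 is a Sunday, so the first Sunday is September 1 and the fourth is September 22.
At the standard offset (UTC−07:00), 03:00 UTC − 7h = 20:00 Soloth Administrative Region standard time (rolling into the previous day, 24 September 2024).
Daylight saving runs 16 February – 22 September; the standard-time date in Soloth Administrative Region, 24 September 2024, is outside that window, so Soloth Administrative Region is on standard time at UTC−07:00.
03:00 UTC − 7h = 20:00 local (rolling into the previous day, 24 September 2024).

20:00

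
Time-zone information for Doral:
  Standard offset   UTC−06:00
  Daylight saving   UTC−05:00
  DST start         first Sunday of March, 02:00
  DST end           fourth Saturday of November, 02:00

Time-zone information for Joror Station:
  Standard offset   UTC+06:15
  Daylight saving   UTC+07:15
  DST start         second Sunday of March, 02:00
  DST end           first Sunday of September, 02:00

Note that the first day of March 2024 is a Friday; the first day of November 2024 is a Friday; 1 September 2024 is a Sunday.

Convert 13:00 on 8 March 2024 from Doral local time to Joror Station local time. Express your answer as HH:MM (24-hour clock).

00:15

1 March 2024 is a Friday, so the first Sunday is March 3.
1 November 2024 is a Friday, so the first Saturday is November 2 and the fourth is November 23.
8 March 2024 lies within the daylight-saving period (3 March – 23 November), so Doral is on daylight time, UTC−05:00.
13:00 Doral + 5h = 18:00 UTC.
1 March 2024 is a Friday, so the first Sunday is March 3 and the second is March 10.
1 September 2024 is a Sunday, so the first Sunday is September 1.
At the standard offset (UTC+06:15), 18:00 UTC + 6h15m = 00:15 Joror Station standard time (rolling into the next day, 9 March 2024).
Daylight saving runs 10 March – 1 September; the standard-time date in Joror Station, 9 March 2024, is outside that window, so Joror Station is on standard time at UTC+06:15.
18:00 UTC + 6h15m = 00:15 Joror Station (rolling into the next day, 9 March 2024).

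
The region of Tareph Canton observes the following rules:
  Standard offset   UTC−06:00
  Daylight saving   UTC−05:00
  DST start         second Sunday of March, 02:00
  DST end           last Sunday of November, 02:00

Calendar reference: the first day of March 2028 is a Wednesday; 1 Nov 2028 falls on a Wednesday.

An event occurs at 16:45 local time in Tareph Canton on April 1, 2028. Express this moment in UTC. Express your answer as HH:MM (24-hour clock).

21:45

1 March 2028 is a Wednesday, so the first Sunday is March 5 and the second is March 12.
1 November 2028 is a Wednesday, so Sundays fall on 5, 12, 19, 26; the last is November 26.
April 1, 2028 falls between 12 March and 26 November, so daylight saving is in effect and Tareph Canton is at UTC−05:00.
16:45 local + 5h = 21:45 UTC.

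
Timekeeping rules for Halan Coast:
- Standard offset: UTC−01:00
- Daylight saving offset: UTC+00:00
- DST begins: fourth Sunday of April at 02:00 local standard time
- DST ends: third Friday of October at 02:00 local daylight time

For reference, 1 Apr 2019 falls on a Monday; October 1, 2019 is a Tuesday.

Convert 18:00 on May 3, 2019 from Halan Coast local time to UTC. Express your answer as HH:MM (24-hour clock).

18:00

1 April 2019 is a Monday, so the first Sunday is April 7 and the fourth is April 28.
1 October 2019 is a Tuesday, so the first Friday is October 4 and the third is October 18.
May 3, 2019 falls between 28 April and 18 October, so daylight saving is in effect and Halan Coast is at UTC+00:00.
18:00 local − 0h = 18:00 UTC.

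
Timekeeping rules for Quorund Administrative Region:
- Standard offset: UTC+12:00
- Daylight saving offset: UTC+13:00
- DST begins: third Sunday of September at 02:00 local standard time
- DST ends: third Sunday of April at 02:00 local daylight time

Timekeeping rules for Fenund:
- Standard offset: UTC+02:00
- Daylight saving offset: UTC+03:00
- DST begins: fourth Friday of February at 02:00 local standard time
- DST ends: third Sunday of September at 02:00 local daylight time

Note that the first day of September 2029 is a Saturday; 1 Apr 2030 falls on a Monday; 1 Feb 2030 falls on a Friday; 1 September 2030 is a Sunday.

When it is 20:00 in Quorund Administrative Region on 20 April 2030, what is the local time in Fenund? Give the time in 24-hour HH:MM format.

10:00

1 September 2029 is a Saturday, so the first Sunday is September 2 and the third is September 16.
1 April 2030 is a Monday, so the first Sunday is April 7 and the third is April 21.
20 April 2030 lies within the daylight-saving period (16 September 2029 – 21 April 2030), so Quorund Administrative Region is on daylight time, UTC+13:00.
20:00 Quorund Administrative Region − 13h = 07:00 UTC.
1 February 2030 is a Friday, so the first Friday is February 1 and the fourth is February 22.
1 September 2030 is a Sunday, so the first Sunday is September 1 and the third is September 15.
At the standard offset (UTC+02:00), 07:00 UTC + 2h = 09:00 Fenund standard time.
The standard-time date in Fenund, 20 April 2030, lies within the daylight-saving period (22 February – 15 September), so Fenund is on daylight time, UTC+03:00.
07:00 UTC + 3h = 10:00 Fenund.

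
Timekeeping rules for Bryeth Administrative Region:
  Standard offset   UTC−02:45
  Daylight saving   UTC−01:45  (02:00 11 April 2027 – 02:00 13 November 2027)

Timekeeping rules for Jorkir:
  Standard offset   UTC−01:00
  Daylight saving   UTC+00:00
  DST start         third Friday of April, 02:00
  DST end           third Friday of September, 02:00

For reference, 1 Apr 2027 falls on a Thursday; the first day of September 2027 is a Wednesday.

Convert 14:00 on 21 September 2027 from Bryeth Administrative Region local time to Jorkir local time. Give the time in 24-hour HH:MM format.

21 September 2027 falls between 11 April and 13 November, so daylight saving is in effect and Bryeth Administrative Region is at UTC−01:45.
14:00 Bryeth Administrative Region + 1h45m = 15:45 UTC.
1 April 2027 is a Thursday, so the first Friday is April 2 and the third is April 16.
1 September 2027 is a Wednesday, so the first Friday is September 3 and the third is September 17.
At the standard offset (UTC−01:00), 15:45 UTC − 1h = 14:45 Jorkir standard time.
The standard-time date in Jorkir, 21 September 2027, is outside the daylight-saving period (16 April – 17 September), so Jorkir is on standard time, UTC−01:00.
15:45 UTC − 1h = 14:45 Jorkir.

14:45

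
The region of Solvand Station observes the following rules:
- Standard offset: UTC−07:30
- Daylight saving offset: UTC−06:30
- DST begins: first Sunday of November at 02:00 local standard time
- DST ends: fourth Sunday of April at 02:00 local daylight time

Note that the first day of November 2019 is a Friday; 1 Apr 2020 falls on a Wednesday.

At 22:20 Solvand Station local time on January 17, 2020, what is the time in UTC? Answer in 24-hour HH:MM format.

04:50

1 November 2019 is a Friday, so the first Sunday is November 3.
1 April 2020 is a Wednesday, so the first Sunday is April 5 and the fourth is April 26.
Daylight saving runs 3 November 2019 – 26 April 2020; January 17, 2020 is inside that window, so Solvand Station is at UTC−06:30.
22:20 local + 6h30m = 04:50 UTC (rolling into the next day, 18 January 2020).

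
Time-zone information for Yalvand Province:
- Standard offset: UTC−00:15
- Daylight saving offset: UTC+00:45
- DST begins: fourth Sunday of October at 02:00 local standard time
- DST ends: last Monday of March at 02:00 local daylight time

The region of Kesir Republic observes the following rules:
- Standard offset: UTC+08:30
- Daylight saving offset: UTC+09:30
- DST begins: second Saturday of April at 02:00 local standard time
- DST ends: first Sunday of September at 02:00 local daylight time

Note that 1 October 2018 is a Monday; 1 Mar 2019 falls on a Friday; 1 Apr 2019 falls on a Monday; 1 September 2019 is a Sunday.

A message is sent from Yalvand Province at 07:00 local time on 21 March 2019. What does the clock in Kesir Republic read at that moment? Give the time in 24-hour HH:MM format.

14:45

1 October 2018 is a Monday, so the first Sunday is October 7 and the fourth is October 28.
1 March 2019 is a Friday, so Mondays fall on 4, 11, 18, 25; the last is March 25.
Daylight saving runs 28 October 2018 – 25 March 2019; 21 March 2019 is inside that window, so Yalvand Province is at UTC+00:45.
07:00 Yalvand Province − 0h45m = 06:15 UTC.
1 April 2019 is a Monday, so the first Saturday is April 6 and the second is April 13.
1 September 2019 is a Sunday, so the first Sunday is September 1.
At the standard offset (UTC+08:30), 06:15 UTC + 8h30m = 14:45 Kesir Republic standard time.
The standard-time date in Kesir Republic, 21 March 2019, is outside the daylight-saving period (13 April – 1 September), so Kesir Republic is on standard time, UTC+08:30.
06:15 UTC + 8h30m = 14:45 Kesir Republic.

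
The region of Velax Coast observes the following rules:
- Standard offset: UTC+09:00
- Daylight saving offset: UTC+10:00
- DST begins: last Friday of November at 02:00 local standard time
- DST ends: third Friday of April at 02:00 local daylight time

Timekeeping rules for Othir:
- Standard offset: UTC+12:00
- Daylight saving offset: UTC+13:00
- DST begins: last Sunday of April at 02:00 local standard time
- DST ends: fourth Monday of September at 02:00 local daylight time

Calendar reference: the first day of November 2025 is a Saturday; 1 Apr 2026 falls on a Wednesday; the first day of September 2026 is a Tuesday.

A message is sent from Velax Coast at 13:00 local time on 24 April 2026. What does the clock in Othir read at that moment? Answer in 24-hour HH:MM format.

1 November 2025 is a Saturday, so Fridays fall on 7, 14, 21, 28; the last is November 28.
1 April 2026 is a Wednesday, so the first Friday is April 3 and the third is April 17.
24 April 2026 does not fall between 28 November 2025 and 17 April 2026, so daylight saving is not in effect and Velax Coast is at UTC+09:00.
13:00 Velax Coast − 9h = 04:00 UTC.
1 April 2026 is a Wednesday, so Sundays fall on 5, 12, 19, 26; the last is April 26.
1 September 2026 is a Tuesday, so the first Monday is September 7 and the fourth is September 28.
At the standard offset (UTC+12:00), 04:00 UTC + 12h = 16:00 Othir standard time.
Daylight saving runs 26 April – 28 September; the standard-time date in Othir, 24 April 2026, is outside that window, so Othir is on standard time at UTC+12:00.
04:00 UTC + 12h = 16:00 Othir.

16:00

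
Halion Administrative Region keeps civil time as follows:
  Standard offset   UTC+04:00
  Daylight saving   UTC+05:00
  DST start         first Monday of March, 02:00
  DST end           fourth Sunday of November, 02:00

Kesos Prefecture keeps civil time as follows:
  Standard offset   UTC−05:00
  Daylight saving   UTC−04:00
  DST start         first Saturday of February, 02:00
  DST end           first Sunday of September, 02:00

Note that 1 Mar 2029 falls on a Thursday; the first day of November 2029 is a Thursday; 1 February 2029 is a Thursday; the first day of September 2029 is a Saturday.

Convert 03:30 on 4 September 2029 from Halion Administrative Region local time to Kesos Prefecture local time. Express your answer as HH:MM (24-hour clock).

17:30

1 March 2029 is a Thursday, so the first Monday is March 5.
1 November 2029 is a Thursday, so the first Sunday is November 4 and the fourth is November 25.
4 September 2029 falls between 5 March and 25 November, so daylight saving is in effect and Halion Administrative Region is at UTC+05:00.
03:30 Halion Administrative Region − 5h = 22:30 UTC (rolling into the previous day, 3 September 2029).
1 February 2029 is a Thursday, so the first Saturday is February 3.
1 September 2029 is a Saturday, so the first Sunday is September 2.
At the standard offset (UTC−05:00), 22:30 UTC − 5h = 17:30 Kesos Prefecture standard time.
The standard-time date in Kesos Prefecture, 3 September 2029, does not fall between 3 February and 2 September, so daylight saving is not in effect and Kesos Prefecture is at UTC−05:00.
22:30 UTC − 5h = 17:30 Kesos Prefecture.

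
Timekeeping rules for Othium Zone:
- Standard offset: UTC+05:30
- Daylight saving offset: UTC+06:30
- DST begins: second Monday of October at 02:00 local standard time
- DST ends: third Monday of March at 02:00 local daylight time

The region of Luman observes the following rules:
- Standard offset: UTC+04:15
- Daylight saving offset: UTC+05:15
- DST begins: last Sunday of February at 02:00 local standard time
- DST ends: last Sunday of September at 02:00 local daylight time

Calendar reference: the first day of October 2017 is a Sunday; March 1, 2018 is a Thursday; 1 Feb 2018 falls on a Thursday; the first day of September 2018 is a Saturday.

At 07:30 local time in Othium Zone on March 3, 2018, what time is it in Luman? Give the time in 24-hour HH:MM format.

1 October 2017 is a Sunday, so the first Monday is October 2 and the second is October 9.
1 March 2018 is a Thursday, so the first Monday is March 5 and the third is March 19.
Daylight saving runs 9 October 2017 – 19 March 2018; March 3, 2018 is inside that window, so Othium Zone is at UTC+06:30.
07:30 Othium Zone − 6h30m = 01:00 UTC.
1 February 2018 is a Thursday, so Sundays fall on 4, 11, 18, 25; the last is February 25.
1 September 2018 is a Saturday, so Sundays fall on 2, 9, 16, 23, 30; the last is September 30.
At the standard offset (UTC+04:15), 01:00 UTC + 4h15m = 05:15 Luman standard time.
The standard-time date in Luman, March 3, 2018, falls between 25 February and 30 September, so daylight saving is in effect and Luman is at UTC+05:15.
01:00 UTC + 5h15m = 06:15 Luman.

06:15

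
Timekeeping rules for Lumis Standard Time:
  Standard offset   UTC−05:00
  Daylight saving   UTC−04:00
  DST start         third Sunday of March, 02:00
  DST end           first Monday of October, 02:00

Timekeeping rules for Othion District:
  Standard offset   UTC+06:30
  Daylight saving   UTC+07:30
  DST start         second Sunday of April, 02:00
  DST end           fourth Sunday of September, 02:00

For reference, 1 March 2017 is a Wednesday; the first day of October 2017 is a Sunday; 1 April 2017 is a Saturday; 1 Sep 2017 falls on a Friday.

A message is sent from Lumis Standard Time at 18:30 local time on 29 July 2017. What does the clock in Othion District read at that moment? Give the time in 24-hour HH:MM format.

1 March 2017 is a Wednesday, so the first Sunday is March 5 and the third is March 19.
1 October 2017 is a Sunday, so the first Monday is October 2.
Daylight saving runs 19 March – 2 October; 29 July 2017 is inside that window, so Lumis Standard Time is at UTC−04:00.
18:30 Lumis Standard Time + 4h = 22:30 UTC.
1 April 2017 is a Saturday, so the first Sunday is April 2 and the second is April 9.
1 September 2017 is a Friday, so the first Sunday is September 3 and the fourth is September 24.
At the standard offset (UTC+06:30), 22:30 UTC + 6h30m = 05:00 Othion District standard time (rolling into the next day, 30 July 2017).
Daylight saving runs 9 April – 24 September; the standard-time date in Othion District, 30 July 2017, is inside that window, so Othion District is at UTC+07:30.
22:30 UTC + 7h30m = 06:00 Othion District (rolling into the next day, 30 July 2017).

06:00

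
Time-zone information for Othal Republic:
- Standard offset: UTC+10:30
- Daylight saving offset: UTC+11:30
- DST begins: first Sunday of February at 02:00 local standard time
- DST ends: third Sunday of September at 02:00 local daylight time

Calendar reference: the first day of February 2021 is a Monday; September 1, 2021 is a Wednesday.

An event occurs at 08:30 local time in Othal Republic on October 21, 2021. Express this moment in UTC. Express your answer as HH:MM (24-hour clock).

1 February 2021 is a Monday, so the first Sunday is February 7.
1 September 2021 is a Wednesday, so the first Sunday is September 5 and the third is September 19.
October 21, 2021 does not fall between 7 February and 19 September, so daylight saving is not in effect and Othal Republic is at UTC+10:30.
08:30 local − 10h30m = 22:00 UTC (rolling into the previous day, 20 October 2021).

22:00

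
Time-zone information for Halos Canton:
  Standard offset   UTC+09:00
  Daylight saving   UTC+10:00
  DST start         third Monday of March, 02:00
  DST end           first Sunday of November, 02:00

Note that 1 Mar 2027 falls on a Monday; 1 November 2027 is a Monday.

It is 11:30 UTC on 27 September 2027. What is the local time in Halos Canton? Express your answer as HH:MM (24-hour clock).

1 March 2027 is a Monday, so the first Monday is March 1 and the third is March 15.
1 November 2027 is a Monday, so the first Sunday is November 7.
At the standard offset (UTC+09:00), 11:30 UTC + 9h = 20:30 Halos Canton standard time.
Daylight saving runs 15 March – 7 November; the standard-time date in Halos Canton, 27 September 2027, is inside that window, so Halos Canton is at UTC+10:00.
11:30 UTC + 10h = 21:30 local.

21:30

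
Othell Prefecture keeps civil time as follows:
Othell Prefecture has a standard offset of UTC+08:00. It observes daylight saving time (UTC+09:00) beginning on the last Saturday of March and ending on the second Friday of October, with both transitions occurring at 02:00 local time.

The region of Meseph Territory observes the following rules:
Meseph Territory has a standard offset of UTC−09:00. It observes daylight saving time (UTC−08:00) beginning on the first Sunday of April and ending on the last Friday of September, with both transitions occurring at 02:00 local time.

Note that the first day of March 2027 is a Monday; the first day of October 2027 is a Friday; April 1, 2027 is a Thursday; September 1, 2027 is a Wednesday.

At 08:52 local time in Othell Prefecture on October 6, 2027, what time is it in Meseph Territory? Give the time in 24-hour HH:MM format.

1 March 2027 is a Monday, so Saturdays fall on 6, 13, 20, 27; the last is March 27.
1 October 2027 is a Friday, so the first Friday is October 1 and the second is October 8.
October 6, 2027 falls between 27 March and 8 October, so daylight saving is in effect and Othell Prefecture is at UTC+09:00.
08:52 Othell Prefecture − 9h = 23:52 UTC (rolling into the previous day, 5 October 2027).
1 April 2027 is a Thursday, so the first Sunday is April 4.
1 September 2027 is a Wednesday, so Fridays fall on 3, 10, 17, 24; the last is September 24.
At the standard offset (UTC−09:00), 23:52 UTC − 9h = 14:52 Meseph Territory standard time.
The standard-time date in Meseph Territory, October 5, 2027, is outside the daylight-saving period (4 April – 24 September), so Meseph Territory is on standard time, UTC−09:00.
23:52 UTC − 9h = 14:52 Meseph Territory.

14:52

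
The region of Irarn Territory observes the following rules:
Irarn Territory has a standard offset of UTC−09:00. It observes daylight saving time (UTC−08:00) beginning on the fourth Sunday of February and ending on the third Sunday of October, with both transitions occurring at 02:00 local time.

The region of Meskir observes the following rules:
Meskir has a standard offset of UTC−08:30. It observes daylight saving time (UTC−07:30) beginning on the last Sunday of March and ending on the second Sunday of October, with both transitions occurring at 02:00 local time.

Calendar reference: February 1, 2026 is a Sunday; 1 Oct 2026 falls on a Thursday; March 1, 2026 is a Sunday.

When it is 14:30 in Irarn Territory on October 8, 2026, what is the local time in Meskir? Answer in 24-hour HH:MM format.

1 February 2026 is a Sunday, so the first Sunday is February 1 and the fourth is February 22.
1 October 2026 is a Thursday, so the first Sunday is October 4 and the third is October 18.
October 8, 2026 lies within the daylight-saving period (22 February – 18 October), so Irarn Territory is on daylight time, UTC−08:00.
14:30 Irarn Territory + 8h = 22:30 UTC.
1 March 2026 is a Sunday, so Sundays fall on 1, 8, 15, 22, 29; the last is March 29.
1 October 2026 is a Thursday, so the first Sunday is October 4 and the second is October 11.
At the standard offset (UTC−08:30), 22:30 UTC − 8h30m = 14:00 Meskir standard time.
Daylight saving runs 29 March – 11 October; the standard-time date in Meskir, October 8, 2026, is inside that window, so Meskir is at UTC−07:30.
22:30 UTC − 7h30m = 15:00 Meskir.

15:00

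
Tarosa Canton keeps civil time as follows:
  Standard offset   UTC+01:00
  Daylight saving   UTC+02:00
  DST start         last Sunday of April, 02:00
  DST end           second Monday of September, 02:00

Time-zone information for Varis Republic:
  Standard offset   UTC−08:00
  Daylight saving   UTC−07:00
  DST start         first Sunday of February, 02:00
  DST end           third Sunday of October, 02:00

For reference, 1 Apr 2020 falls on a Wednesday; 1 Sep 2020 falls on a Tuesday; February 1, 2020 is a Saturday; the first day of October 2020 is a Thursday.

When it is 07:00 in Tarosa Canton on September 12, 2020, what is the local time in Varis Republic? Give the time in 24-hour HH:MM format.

22:00

1 April 2020 is a Wednesday, so Sundays fall on 5, 12, 19, 26; the last is April 26.
1 September 2020 is a Tuesday, so the first Monday is September 7 and the second is September 14.
Daylight saving runs 26 April – 14 September; September 12, 2020 is inside that window, so Tarosa Canton is at UTC+02:00.
07:00 Tarosa Canton − 2h = 05:00 UTC.
1 February 2020 is a Saturday, so the first Sunday is February 2.
1 October 2020 is a Thursday, so the first Sunday is October 4 and the third is October 18.
At the standard offset (UTC−08:00), 05:00 UTC − 8h = 21:00 Varis Republic standard time (rolling into the previous day, 11 September 2020).
The standard-time date in Varis Republic, September 11, 2020, falls between 2 February and 18 October, so daylight saving is in effect and Varis Republic is at UTC−07:00.
05:00 UTC − 7h = 22:00 Varis Republic (rolling into the previous day, 11 September 2020).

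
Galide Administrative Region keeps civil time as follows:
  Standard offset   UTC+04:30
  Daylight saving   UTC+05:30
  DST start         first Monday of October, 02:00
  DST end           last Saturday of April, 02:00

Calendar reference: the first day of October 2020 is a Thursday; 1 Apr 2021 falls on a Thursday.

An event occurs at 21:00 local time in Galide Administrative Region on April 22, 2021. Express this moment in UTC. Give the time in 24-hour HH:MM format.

15:30

1 October 2020 is a Thursday, so the first Monday is October 5.
1 April 2021 is a Thursday, so Saturdays fall on 3, 10, 17, 24; the last is April 24.
April 22, 2021 lies within the daylight-saving period (5 October 2020 – 24 April 2021), so Galide Administrative Region is on daylight time, UTC+05:30.
21:00 local − 5h30m = 15:30 UTC.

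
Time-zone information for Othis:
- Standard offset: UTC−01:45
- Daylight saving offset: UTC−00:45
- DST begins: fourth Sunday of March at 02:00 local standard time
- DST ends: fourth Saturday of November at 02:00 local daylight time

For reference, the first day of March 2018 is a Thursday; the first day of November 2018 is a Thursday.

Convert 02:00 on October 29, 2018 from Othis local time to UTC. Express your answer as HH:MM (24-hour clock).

02:45

1 March 2018 is a Thursday, so the first Sunday is March 4 and the fourth is March 25.
1 November 2018 is a Thursday, so the first Saturday is November 3 and the fourth is November 24.
October 29, 2018 falls between 25 March and 24 November, so daylight saving is in effect and Othis is at UTC−00:45.
02:00 local + 0h45m = 02:45 UTC.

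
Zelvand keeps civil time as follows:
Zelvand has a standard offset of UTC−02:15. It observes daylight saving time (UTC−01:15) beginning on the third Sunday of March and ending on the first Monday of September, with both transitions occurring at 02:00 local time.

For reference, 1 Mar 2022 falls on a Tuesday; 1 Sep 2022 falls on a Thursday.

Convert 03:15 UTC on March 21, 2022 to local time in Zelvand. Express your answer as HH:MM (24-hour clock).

1 March 2022 is a Tuesday, so the first Sunday is March 6 and the third is March 20.
1 September 2022 is a Thursday, so the first Monday is September 5.
At the standard offset (UTC−02:15), 03:15 UTC − 2h15m = 01:00 Zelvand standard time.
The standard-time date in Zelvand, March 21, 2022, lies within the daylight-saving period (20 March – 5 September), so Zelvand is on daylight time, UTC−01:15.
03:15 UTC − 1h15m = 02:00 local.

02:00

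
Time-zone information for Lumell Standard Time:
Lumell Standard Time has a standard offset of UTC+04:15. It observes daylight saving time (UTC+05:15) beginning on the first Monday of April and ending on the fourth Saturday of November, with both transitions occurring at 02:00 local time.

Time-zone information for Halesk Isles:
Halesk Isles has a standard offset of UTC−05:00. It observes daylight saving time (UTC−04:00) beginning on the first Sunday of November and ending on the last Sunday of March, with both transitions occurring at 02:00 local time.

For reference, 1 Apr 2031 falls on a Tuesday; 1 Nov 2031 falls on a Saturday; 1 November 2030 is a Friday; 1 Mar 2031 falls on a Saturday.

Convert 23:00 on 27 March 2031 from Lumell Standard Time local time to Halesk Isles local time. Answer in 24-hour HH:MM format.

1 April 2031 is a Tuesday, so the first Monday is April 7.
1 November 2031 is a Saturday, so the first Saturday is November 1 and the fourth is November 22.
27 March 2031 is outside the daylight-saving period (7 April – 22 November), so Lumell Standard Time is on standard time, UTC+04:15.
23:00 Lumell Standard Time − 4h15m = 18:45 UTC.
1 November 2030 is a Friday, so the first Sunday is November 3.
1 March 2031 is a Saturday, so Sundays fall on 2, 9, 16, 23, 30; the last is March 30.
At the standard offset (UTC−05:00), 18:45 UTC − 5h = 13:45 Halesk Isles standard time.
The standard-time date in Halesk Isles, 27 March 2031, lies within the daylight-saving period (3 November 2030 – 30 March 2031), so Halesk Isles is on daylight time, UTC−04:00.
18:45 UTC − 4h = 14:45 Halesk Isles.

14:45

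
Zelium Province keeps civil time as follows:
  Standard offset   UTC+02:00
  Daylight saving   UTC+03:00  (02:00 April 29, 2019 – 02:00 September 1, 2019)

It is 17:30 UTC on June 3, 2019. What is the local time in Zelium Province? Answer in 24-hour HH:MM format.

At the standard offset (UTC+02:00), 17:30 UTC + 2h = 19:30 Zelium Province standard time.
The standard-time date in Zelium Province, June 3, 2019, lies within the daylight-saving period (29 April – 1 September), so Zelium Province is on daylight time, UTC+03:00.
17:30 UTC + 3h = 20:30 local.

20:30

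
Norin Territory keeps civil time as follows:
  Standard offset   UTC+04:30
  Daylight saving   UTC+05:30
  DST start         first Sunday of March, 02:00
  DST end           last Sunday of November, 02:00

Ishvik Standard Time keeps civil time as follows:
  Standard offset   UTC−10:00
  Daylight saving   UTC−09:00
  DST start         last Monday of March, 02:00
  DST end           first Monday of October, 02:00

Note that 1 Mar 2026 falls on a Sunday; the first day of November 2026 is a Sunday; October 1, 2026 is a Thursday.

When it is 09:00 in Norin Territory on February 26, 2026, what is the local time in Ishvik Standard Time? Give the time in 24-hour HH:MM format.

18:30

1 March 2026 is a Sunday, so the first Sunday is March 1.
1 November 2026 is a Sunday, so Sundays fall on 1, 8, 15, 22, 29; the last is November 29.
Daylight saving runs 1 March – 29 November; February 26, 2026 is outside that window, so Norin Territory is on standard time at UTC+04:30.
09:00 Norin Territory − 4h30m = 04:30 UTC.
1 March 2026 is a Sunday, so Mondays fall on 2, 9, 16, 23, 30; the last is March 30.
1 October 2026 is a Thursday, so the first Monday is October 5.
At the standard offset (UTC−10:00), 04:30 UTC − 10h = 18:30 Ishvik Standard Time standard time (rolling into the previous day, 25 February 2026).
The standard-time date in Ishvik Standard Time, February 25, 2026, does not fall between 30 March and 5 October, so daylight saving is not in effect and Ishvik Standard Time is at UTC−10:00.
04:30 UTC − 10h = 18:30 Ishvik Standard Time (rolling into the previous day, 25 February 2026).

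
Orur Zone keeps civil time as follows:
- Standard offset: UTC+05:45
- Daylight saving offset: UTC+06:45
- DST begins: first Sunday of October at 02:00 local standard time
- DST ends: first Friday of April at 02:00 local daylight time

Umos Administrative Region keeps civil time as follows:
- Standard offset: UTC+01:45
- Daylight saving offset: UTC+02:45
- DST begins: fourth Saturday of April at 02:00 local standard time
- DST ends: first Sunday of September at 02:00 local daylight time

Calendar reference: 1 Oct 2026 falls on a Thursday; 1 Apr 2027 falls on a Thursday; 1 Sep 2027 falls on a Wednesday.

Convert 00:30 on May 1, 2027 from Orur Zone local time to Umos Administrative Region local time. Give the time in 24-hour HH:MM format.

1 October 2026 is a Thursday, so the first Sunday is October 4.
1 April 2027 is a Thursday, so the first Friday is April 2.
May 1, 2027 does not fall between 4 October 2026 and 2 April 2027, so daylight saving is not in effect and Orur Zone is at UTC+05:45.
00:30 Orur Zone − 5h45m = 18:45 UTC (rolling into the previous day, 30 April 2027).
1 April 2027 is a Thursday, so the first Saturday is April 3 and the fourth is April 24.
1 September 2027 is a Wednesday, so the first Sunday is September 5.
At the standard offset (UTC+01:45), 18:45 UTC + 1h45m = 20:30 Umos Administrative Region standard time.
The standard-time date in Umos Administrative Region, April 30, 2027, falls between 24 April and 5 September, so daylight saving is in effect and Umos Administrative Region is at UTC+02:45.
18:45 UTC + 2h45m = 21:30 Umos Administrative Region.

21:30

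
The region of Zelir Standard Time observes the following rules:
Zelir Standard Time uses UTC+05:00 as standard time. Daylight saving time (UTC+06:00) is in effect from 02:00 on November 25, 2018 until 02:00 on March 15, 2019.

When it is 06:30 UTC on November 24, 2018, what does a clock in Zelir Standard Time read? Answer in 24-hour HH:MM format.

11:30

At the standard offset (UTC+05:00), 06:30 UTC + 5h = 11:30 Zelir Standard Time standard time.
The standard-time date in Zelir Standard Time, November 24, 2018, does not fall between 25 November 2018 and 15 March 2019, so daylight saving is not in effect and Zelir Standard Time is at UTC+05:00.
06:30 UTC + 5h = 11:30 local.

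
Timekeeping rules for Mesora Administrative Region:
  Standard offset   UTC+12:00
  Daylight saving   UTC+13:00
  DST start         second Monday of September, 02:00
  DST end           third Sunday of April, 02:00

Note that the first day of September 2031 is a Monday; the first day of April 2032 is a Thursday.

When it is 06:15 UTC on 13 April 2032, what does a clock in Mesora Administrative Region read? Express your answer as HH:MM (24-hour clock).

19:15

1 September 2031 is a Monday, so the first Monday is September 1 and the second is September 8.
1 April 2032 is a Thursday, so the first Sunday is April 4 and the third is April 18.
At the standard offset (UTC+12:00), 06:15 UTC + 12h = 18:15 Mesora Administrative Region standard time.
The standard-time date in Mesora Administrative Region, 13 April 2032, falls between 8 September 2031 and 18 April 2032, so daylight saving is in effect and Mesora Administrative Region is at UTC+13:00.
06:15 UTC + 13h = 19:15 local.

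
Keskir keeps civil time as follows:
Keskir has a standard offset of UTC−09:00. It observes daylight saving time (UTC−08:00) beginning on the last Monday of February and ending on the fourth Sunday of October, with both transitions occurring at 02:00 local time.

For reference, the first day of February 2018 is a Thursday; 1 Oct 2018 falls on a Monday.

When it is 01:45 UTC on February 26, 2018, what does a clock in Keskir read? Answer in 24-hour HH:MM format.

1 February 2018 is a Thursday, so Mondays fall on 5, 12, 19, 26; the last is February 26.
1 October 2018 is a Monday, so the first Sunday is October 7 and the fourth is October 28.
At the standard offset (UTC−09:00), 01:45 UTC − 9h = 16:45 Keskir standard time (rolling into the previous day, 25 February 2018).
The standard-time date in Keskir, February 25, 2018, is outside the daylight-saving period (26 February – 28 October), so Keskir is on standard time, UTC−09:00.
01:45 UTC − 9h = 16:45 local (rolling into the previous day, 25 February 2018).

16:45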